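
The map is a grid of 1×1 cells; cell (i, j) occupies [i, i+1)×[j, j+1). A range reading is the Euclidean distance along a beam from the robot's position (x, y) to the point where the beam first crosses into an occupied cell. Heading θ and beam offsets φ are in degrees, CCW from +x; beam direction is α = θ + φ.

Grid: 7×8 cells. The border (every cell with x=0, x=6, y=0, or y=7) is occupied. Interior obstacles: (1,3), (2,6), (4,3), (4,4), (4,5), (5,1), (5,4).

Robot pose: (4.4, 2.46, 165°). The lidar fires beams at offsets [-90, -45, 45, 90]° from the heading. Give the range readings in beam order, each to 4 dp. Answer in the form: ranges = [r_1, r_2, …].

ranges = [0.5590, 0.6235, 2.9200, 1.5115]

beam 1: φ=-90°, α=75°
  d=(0.2588,0.9659)  start (4,2)  tX=2.3182 tY=0.5590  stride 1/|dx|=3.8637 1/|dy|=1.0353
    cross y-line → (4,3), t=0.5590 (wall)
  → r_1 = 0.5590
beam 2: φ=-45°, α=120°
  d=(-0.5000,0.8660)  start (4,2)  tX=0.8000 tY=0.6235  stride 1/|dx|=2.0000 1/|dy|=1.1547
    cross y-line → (4,3), t=0.6235 (wall)
  → r_2 = 0.6235
beam 3: φ=45°, α=210°
  d=(-0.8660,-0.5000)  start (4,2)  tX=0.4619 tY=0.9200  stride 1/|dx|=1.1547 1/|dy|=2.0000
    cross x-line → (3,2), t=0.4619
    cross y-line → (3,1), t=0.9200
    cross x-line → (2,1), t=1.6166
    cross x-line → (1,1), t=2.7713
    cross y-line → (1,0), t=2.9200 (wall)
  → r_3 = 2.9200
beam 4: φ=90°, α=255°
  d=(-0.2588,-0.9659)  start (4,2)  tX=1.5455 tY=0.4762  stride 1/|dx|=3.8637 1/|dy|=1.0353
    cross y-line → (4,1), t=0.4762
    cross y-line → (4,0), t=1.5115 (wall)
  → r_4 = 1.5115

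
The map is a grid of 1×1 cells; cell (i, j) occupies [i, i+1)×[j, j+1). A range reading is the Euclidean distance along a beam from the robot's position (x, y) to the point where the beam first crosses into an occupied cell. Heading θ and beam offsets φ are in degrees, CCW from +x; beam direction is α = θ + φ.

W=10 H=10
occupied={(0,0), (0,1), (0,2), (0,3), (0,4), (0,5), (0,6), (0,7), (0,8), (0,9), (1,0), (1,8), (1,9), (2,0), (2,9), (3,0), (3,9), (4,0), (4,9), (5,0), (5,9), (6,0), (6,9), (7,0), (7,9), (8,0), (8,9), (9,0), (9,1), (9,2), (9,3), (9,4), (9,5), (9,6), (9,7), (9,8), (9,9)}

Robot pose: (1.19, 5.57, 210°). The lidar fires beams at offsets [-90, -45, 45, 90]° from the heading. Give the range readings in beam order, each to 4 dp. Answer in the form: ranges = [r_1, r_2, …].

beam 1: φ=-90°, α=120°
  cosα=-0.5000 sinα=0.8660 | (1,5) | tMaxX 0.3800 tMaxY 0.4965 | tΔX 2.0000 tΔY 1.1547
    t=0.3800 [x] (0,5) — stop
  → r_1 = 0.3800
beam 2: φ=-45°, α=165°
  cosα=-0.9659 sinα=0.2588 | (1,5) | tMaxX 0.1967 tMaxY 1.6614 | tΔX 1.0353 tΔY 3.8637
    t=0.1967 [x] (0,5) — stop
  → r_2 = 0.1967
beam 3: φ=45°, α=255°
  cosα=-0.2588 sinα=-0.9659 | (1,5) | tMaxX 0.7341 tMaxY 0.5901 | tΔX 3.8637 tΔY 1.0353
    t=0.5901 [y] (1,4)
    t=0.7341 [x] (0,4) — stop
  → r_3 = 0.7341
beam 4: φ=90°, α=300°
  cosα=0.5000 sinα=-0.8660 | (1,5) | tMaxX 1.6200 tMaxY 0.6582 | tΔX 2.0000 tΔY 1.1547
    t=0.6582 [y] (1,4)
    t=1.6200 [x] (2,4)
    t=1.8129 [y] (2,3)
    t=2.9676 [y] (2,2)
    t=3.6200 [x] (3,2)
    t=4.1223 [y] (3,1)
    t=5.2770 [y] (3,0) — stop
  → r_4 = 5.2770

ranges = [0.3800, 0.1967, 0.7341, 5.2770]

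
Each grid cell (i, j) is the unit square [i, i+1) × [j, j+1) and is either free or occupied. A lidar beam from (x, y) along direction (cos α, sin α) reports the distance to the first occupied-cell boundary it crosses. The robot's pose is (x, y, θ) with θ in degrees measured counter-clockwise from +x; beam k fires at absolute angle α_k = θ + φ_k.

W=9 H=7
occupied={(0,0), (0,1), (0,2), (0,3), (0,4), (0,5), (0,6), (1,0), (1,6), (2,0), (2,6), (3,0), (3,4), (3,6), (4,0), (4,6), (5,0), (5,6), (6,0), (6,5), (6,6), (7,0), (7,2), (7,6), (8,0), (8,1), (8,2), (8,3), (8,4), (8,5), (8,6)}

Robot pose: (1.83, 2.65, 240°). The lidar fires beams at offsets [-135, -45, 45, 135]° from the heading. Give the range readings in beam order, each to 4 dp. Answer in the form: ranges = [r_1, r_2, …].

beam 1: φ=-135°, α=105°
  direction (-0.2588, 0.9659); cell (1,2); t to first gridline: x 3.2069, y 0.3623 (then +3.8637 / +1.0353)
    (1,3) via y @ 0.3623
    (1,4) via y @ 1.3976
    (1,5) via y @ 2.4329
    (0,5) via x @ 3.2069  # hit
  → r_1 = 3.2069
beam 2: φ=-45°, α=195°
  direction (-0.9659, -0.2588); cell (1,2); t to first gridline: x 0.8593, y 2.5114 (then +1.0353 / +3.8637)
    (0,2) via x @ 0.8593  # hit
  → r_2 = 0.8593
beam 3: φ=45°, α=285°
  direction (0.2588, -0.9659); cell (1,2); t to first gridline: x 0.6568, y 0.6729 (then +3.8637 / +1.0353)
    (2,2) via x @ 0.6568
    (2,1) via y @ 0.6729
    (2,0) via y @ 1.7082  # hit
  → r_3 = 1.7082
beam 4: φ=135°, α=15°
  direction (0.9659, 0.2588); cell (1,2); t to first gridline: x 0.1760, y 1.3523 (then +1.0353 / +3.8637)
    (2,2) via x @ 0.1760
    (3,2) via x @ 1.2113
    (3,3) via y @ 1.3523
    (4,3) via x @ 2.2465
    (5,3) via x @ 3.2818
    (6,3) via x @ 4.3171
    (6,4) via y @ 5.2160
    (7,4) via x @ 5.3524
    (8,4) via x @ 6.3877  # hit
  → r_4 = 6.3877

ranges = [3.2069, 0.8593, 1.7082, 6.3877]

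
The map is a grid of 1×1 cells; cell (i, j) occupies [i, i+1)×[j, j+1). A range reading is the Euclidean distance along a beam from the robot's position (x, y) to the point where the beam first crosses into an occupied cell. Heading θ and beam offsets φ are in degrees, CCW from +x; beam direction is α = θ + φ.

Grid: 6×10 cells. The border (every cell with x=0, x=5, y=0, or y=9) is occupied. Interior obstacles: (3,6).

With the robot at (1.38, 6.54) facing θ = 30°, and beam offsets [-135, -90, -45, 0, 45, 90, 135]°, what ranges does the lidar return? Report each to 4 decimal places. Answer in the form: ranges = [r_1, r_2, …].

beam 1: φ=-135°, α=255°
  d=(-0.2588,-0.9659)  start (1,6)  tX=1.4682 tY=0.5590  stride 1/|dx|=3.8637 1/|dy|=1.0353
    cross y-line → (1,5), t=0.5590
    cross x-line → (0,5), t=1.4682 (wall)
  → r_1 = 1.4682
beam 2: φ=-90°, α=300°
  d=(0.5000,-0.8660)  start (1,6)  tX=1.2400 tY=0.6235  stride 1/|dx|=2.0000 1/|dy|=1.1547
    cross y-line → (1,5), t=0.6235
    cross x-line → (2,5), t=1.2400
    cross y-line → (2,4), t=1.7782
    cross y-line → (2,3), t=2.9329
    cross x-line → (3,3), t=3.2400
    cross y-line → (3,2), t=4.0876
    cross x-line → (4,2), t=5.2400
    cross y-line → (4,1), t=5.2423
    cross y-line → (4,0), t=6.3970 (wall)
  → r_2 = 6.3970
beam 3: φ=-45°, α=345°
  d=(0.9659,-0.2588)  start (1,6)  tX=0.6419 tY=2.0864  stride 1/|dx|=1.0353 1/|dy|=3.8637
    cross x-line → (2,6), t=0.6419
    cross x-line → (3,6), t=1.6771 (wall)
  → r_3 = 1.6771
beam 4: φ=0°, α=30°
  d=(0.8660,0.5000)  start (1,6)  tX=0.7159 tY=0.9200  stride 1/|dx|=1.1547 1/|dy|=2.0000
    cross x-line → (2,6), t=0.7159
    cross y-line → (2,7), t=0.9200
    cross x-line → (3,7), t=1.8706
    cross y-line → (3,8), t=2.9200
    cross x-line → (4,8), t=3.0253
    cross x-line → (5,8), t=4.1800 (wall)
  → r_4 = 4.1800
beam 5: φ=45°, α=75°
  d=(0.2588,0.9659)  start (1,6)  tX=2.3955 tY=0.4762  stride 1/|dx|=3.8637 1/|dy|=1.0353
    cross y-line → (1,7), t=0.4762
    cross y-line → (1,8), t=1.5115
    cross x-line → (2,8), t=2.3955
    cross y-line → (2,9), t=2.5468 (wall)
  → r_5 = 2.5468
beam 6: φ=90°, α=120°
  d=(-0.5000,0.8660)  start (1,6)  tX=0.7600 tY=0.5312  stride 1/|dx|=2.0000 1/|dy|=1.1547
    cross y-line → (1,7), t=0.5312
    cross x-line → (0,7), t=0.7600 (wall)
  → r_6 = 0.7600
beam 7: φ=135°, α=165°
  d=(-0.9659,0.2588)  start (1,6)  tX=0.3934 tY=1.7773  stride 1/|dx|=1.0353 1/|dy|=3.8637
    cross x-line → (0,6), t=0.3934 (wall)
  → r_7 = 0.3934

ranges = [1.4682, 6.3970, 1.6771, 4.1800, 2.5468, 0.7600, 0.3934]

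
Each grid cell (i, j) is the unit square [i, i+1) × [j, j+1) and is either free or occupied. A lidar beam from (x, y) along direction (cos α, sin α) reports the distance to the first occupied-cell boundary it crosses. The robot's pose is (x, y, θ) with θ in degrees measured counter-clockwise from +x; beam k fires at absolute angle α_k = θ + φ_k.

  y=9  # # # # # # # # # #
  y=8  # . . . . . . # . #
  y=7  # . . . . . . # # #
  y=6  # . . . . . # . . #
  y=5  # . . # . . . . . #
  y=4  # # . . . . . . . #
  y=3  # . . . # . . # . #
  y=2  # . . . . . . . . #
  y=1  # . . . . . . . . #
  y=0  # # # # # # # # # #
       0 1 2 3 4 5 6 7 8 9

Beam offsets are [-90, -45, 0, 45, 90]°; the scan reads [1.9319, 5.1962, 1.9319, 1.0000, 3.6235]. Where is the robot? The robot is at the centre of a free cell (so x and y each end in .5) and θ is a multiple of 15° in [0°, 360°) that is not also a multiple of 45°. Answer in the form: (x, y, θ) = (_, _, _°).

Candidates: 56 free-cell centres × 16 headings = 896 poses. Raycast each; keep the one whose scan matches to 4 dp.
  (5.5, 5.5, 210°): beam 1 = 4.0415 ≠ 1.9319 ✗
  (3.5, 4.5, 345°): beam 1 = 3.6235 ≠ 1.9319 ✗
  (7.5, 5.5, 165°): beam 1 = 1.5529 ≠ 1.9319 ✗
  (4.5, 4.5, 195°): beam 1 = 4.6587 ≠ 1.9319 ✗
  (7.5, 1.5, 255°): beam 1 = 6.7293 ≠ 1.9319 ✗
  …
  (5.5, 4.5, 165°): r_1=1.9319, r_2=5.1962, r_3=1.9319, r_4=1.0000, r_5=3.6235 — all match ✓
No second candidate reproduces the full scan.

(x, y, θ) = (5.5, 4.5, 165°)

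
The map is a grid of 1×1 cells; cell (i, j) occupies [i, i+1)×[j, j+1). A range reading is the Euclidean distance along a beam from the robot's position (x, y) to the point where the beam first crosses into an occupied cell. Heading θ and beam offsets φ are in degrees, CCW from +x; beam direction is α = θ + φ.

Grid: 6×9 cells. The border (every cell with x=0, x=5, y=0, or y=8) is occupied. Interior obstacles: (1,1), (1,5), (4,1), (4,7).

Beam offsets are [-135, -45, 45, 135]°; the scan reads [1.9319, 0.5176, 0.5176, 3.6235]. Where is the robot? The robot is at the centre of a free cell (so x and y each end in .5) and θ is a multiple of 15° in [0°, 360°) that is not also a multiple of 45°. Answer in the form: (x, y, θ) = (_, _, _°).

Enumerate (i+0.5, j+0.5, θ) over the 24 free cells and 16 admissible headings. For each, cast all 4 beams and compare to the given ranges.
  (3.5, 3.5, 285°): beam 1 = 2.8868 ≠ 1.9319 ✗
  (4.5, 5.5, 120°): beam 1 = 0.5176 ≠ 1.9319 ✗
  (1.5, 4.5, 120°): beam 1 = 3.6235 ≠ 1.9319 ✗
  (2.5, 6.5, 60°): beam 1 = 5.6940 ≠ 1.9319 ✗
  …
  (1.5, 2.5, 240°): r_1=1.9319, r_2=0.5176, r_3=0.5176, r_4=3.6235 — all match ✓
No second candidate reproduces the full scan.

(x, y, θ) = (1.5, 2.5, 240°)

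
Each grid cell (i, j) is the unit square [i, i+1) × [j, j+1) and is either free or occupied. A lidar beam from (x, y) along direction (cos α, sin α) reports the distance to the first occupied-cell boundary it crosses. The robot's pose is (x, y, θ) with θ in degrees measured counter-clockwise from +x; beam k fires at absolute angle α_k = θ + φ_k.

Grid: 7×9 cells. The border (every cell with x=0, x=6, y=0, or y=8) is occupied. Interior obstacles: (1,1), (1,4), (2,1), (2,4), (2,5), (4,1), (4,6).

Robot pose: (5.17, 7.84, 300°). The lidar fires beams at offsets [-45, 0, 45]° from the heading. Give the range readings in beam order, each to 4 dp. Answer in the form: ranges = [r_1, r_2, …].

ranges = [0.8696, 1.6600, 0.8593]

beam 1: φ=-45°, α=255°
  cosα=-0.2588 sinα=-0.9659 | (5,7) | tMaxX 0.6568 tMaxY 0.8696 | tΔX 3.8637 tΔY 1.0353
    t=0.6568 [x] (4,7)
    t=0.8696 [y] (4,6) — stop
  → r_1 = 0.8696
beam 2: φ=0°, α=300°
  cosα=0.5000 sinα=-0.8660 | (5,7) | tMaxX 1.6600 tMaxY 0.9699 | tΔX 2.0000 tΔY 1.1547
    t=0.9699 [y] (5,6)
    t=1.6600 [x] (6,6) — stop
  → r_2 = 1.6600
beam 3: φ=45°, α=345°
  cosα=0.9659 sinα=-0.2588 | (5,7) | tMaxX 0.8593 tMaxY 3.2455 | tΔX 1.0353 tΔY 3.8637
    t=0.8593 [x] (6,7) — stop
  → r_3 = 0.8593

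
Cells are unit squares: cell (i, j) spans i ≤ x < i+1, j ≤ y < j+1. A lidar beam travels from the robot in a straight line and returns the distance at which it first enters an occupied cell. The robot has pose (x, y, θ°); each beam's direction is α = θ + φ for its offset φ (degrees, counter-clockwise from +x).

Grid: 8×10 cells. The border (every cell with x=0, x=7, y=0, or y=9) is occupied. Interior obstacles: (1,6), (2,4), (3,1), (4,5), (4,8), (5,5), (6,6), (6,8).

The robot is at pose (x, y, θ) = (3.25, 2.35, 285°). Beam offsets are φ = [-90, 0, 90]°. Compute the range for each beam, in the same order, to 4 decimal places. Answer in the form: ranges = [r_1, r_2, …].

beam 1: φ=-90°, α=195°
  direction (-0.9659, -0.2588); cell (3,2); t to first gridline: x 0.2588, y 1.3523 (then +1.0353 / +3.8637)
    (2,2) via x @ 0.2588
    (1,2) via x @ 1.2941
    (1,1) via y @ 1.3523
    (0,1) via x @ 2.3294  # hit
  → r_1 = 2.3294
beam 2: φ=0°, α=285°
  direction (0.2588, -0.9659); cell (3,2); t to first gridline: x 2.8978, y 0.3623 (then +3.8637 / +1.0353)
    (3,1) via y @ 0.3623  # hit
  → r_2 = 0.3623
beam 3: φ=90°, α=15°
  direction (0.9659, 0.2588); cell (3,2); t to first gridline: x 0.7765, y 2.5114 (then +1.0353 / +3.8637)
    (4,2) via x @ 0.7765
    (5,2) via x @ 1.8117
    (5,3) via y @ 2.5114
    (6,3) via x @ 2.8470
    (7,3) via x @ 3.8823  # hit
  → r_3 = 3.8823

ranges = [2.3294, 0.3623, 3.8823]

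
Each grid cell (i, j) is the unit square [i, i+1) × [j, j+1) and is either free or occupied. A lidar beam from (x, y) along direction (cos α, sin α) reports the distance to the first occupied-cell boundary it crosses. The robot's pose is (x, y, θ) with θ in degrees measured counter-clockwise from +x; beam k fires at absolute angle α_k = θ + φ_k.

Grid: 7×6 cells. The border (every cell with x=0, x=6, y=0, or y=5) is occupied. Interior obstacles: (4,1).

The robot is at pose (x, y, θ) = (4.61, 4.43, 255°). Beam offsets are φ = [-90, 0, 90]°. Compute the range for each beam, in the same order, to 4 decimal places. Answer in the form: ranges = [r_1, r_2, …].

ranges = [2.2023, 3.5510, 1.4390]

beam 1: φ=-90°, α=165°
  dir = (cos 165°, sin 165°) = (-0.9659, 0.2588); from cell (4,4)
  next x-line at t=0.6315, next y-line at t=2.2023; Δt_x=1.0353, Δt_y=3.8637
    x: enter (3,4) at t=0.6315
    x: enter (2,4) at t=1.6668
    y: enter (2,5) at t=2.2023 ← occupied
  → r_1 = 2.2023
beam 2: φ=0°, α=255°
  dir = (cos 255°, sin 255°) = (-0.2588, -0.9659); from cell (4,4)
  next x-line at t=2.3569, next y-line at t=0.4452; Δt_x=3.8637, Δt_y=1.0353
    y: enter (4,3) at t=0.4452
    y: enter (4,2) at t=1.4804
    x: enter (3,2) at t=2.3569
    y: enter (3,1) at t=2.5157
    y: enter (3,0) at t=3.5510 ← occupied
  → r_2 = 3.5510
beam 3: φ=90°, α=345°
  dir = (cos 345°, sin 345°) = (0.9659, -0.2588); from cell (4,4)
  next x-line at t=0.4038, next y-line at t=1.6614; Δt_x=1.0353, Δt_y=3.8637
    x: enter (5,4) at t=0.4038
    x: enter (6,4) at t=1.4390 ← occupied
  → r_3 = 1.4390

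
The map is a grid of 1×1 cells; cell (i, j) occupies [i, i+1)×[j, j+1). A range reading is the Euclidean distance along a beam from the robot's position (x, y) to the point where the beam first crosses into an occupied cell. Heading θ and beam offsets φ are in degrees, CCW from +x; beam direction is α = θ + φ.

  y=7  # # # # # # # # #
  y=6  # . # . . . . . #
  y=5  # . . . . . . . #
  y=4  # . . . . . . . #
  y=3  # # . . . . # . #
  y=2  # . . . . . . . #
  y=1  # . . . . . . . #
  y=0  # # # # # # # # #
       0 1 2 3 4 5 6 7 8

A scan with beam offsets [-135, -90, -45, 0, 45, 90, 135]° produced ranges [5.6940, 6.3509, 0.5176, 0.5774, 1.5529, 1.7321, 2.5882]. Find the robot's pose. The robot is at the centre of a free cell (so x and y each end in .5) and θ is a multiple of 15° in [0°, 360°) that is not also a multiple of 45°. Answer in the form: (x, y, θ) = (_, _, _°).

(x, y, θ) = (6.5, 4.5, 300°)

The pose lattice has 39·16 = 624 candidates. Test each by forward raycasting.
  (1.5, 1.5, 120°): beam 1 = 1.9319 ≠ 5.6940 ✗
  (4.5, 1.5, 285°): beam 1 = 3.0000 ≠ 5.6940 ✗
  (7.5, 6.5, 120°): beam 1 = 0.5176 ≠ 5.6940 ✗
  …
  (6.5, 4.5, 300°): r_1=5.6940, r_2=6.3509, r_3=0.5176, r_4=0.5774, r_5=1.5529, r_6=1.7321, r_7=2.5882 — all match ✓
Unique over the lattice → pose = (6.5, 4.5, 300°).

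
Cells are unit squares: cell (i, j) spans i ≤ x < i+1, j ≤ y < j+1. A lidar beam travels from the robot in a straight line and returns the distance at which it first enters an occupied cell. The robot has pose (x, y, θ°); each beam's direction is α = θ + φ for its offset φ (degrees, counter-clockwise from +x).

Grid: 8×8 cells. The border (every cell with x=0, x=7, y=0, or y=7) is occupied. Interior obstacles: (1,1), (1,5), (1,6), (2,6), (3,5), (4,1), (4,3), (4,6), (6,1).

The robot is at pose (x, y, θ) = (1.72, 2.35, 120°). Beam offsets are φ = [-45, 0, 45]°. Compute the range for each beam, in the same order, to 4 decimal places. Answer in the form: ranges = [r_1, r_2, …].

beam 1: φ=-45°, α=75°
  cosα=0.2588 sinα=0.9659 | (1,2) | tMaxX 1.0818 tMaxY 0.6729 | tΔX 3.8637 tΔY 1.0353
    t=0.6729 [y] (1,3)
    t=1.0818 [x] (2,3)
    t=1.7082 [y] (2,4)
    t=2.7435 [y] (2,5)
    t=3.7788 [y] (2,6) — stop
  → r_1 = 3.7788
beam 2: φ=0°, α=120°
  cosα=-0.5000 sinα=0.8660 | (1,2) | tMaxX 1.4400 tMaxY 0.7506 | tΔX 2.0000 tΔY 1.1547
    t=0.7506 [y] (1,3)
    t=1.4400 [x] (0,3) — stop
  → r_2 = 1.4400
beam 3: φ=45°, α=165°
  cosα=-0.9659 sinα=0.2588 | (1,2) | tMaxX 0.7454 tMaxY 2.5114 | tΔX 1.0353 tΔY 3.8637
    t=0.7454 [x] (0,2) — stop
  → r_3 = 0.7454

ranges = [3.7788, 1.4400, 0.7454]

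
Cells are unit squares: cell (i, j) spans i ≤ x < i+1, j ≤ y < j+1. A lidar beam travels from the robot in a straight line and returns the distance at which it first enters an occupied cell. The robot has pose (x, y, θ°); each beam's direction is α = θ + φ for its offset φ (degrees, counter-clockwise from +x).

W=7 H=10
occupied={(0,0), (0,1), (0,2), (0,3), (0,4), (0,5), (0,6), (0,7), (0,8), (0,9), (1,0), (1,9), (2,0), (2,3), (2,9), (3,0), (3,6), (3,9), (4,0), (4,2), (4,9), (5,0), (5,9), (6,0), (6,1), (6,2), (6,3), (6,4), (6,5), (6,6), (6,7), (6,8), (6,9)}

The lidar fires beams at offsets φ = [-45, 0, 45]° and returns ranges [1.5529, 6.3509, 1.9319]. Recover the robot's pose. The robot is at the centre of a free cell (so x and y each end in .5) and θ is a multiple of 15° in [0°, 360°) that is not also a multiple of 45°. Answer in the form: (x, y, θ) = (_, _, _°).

Enumerate (i+0.5, j+0.5, θ) over the 37 free cells and 16 admissible headings. For each, cast all 3 beams and compare to the given ranges.
  (5.5, 5.5, 210°): beam 1 = 1.9319 ≠ 1.5529 ✗
  (5.5, 1.5, 240°): beam 1 = 1.9319 ≠ 1.5529 ✗
  (5.5, 6.5, 330°): beam 1 = 1.9319 ≠ 1.5529 ✗
  …
  (5.5, 6.5, 240°): r_1=1.5529, r_2=6.3509, r_3=1.9319 — all match ✓
No second candidate reproduces the full scan.

(x, y, θ) = (5.5, 6.5, 240°)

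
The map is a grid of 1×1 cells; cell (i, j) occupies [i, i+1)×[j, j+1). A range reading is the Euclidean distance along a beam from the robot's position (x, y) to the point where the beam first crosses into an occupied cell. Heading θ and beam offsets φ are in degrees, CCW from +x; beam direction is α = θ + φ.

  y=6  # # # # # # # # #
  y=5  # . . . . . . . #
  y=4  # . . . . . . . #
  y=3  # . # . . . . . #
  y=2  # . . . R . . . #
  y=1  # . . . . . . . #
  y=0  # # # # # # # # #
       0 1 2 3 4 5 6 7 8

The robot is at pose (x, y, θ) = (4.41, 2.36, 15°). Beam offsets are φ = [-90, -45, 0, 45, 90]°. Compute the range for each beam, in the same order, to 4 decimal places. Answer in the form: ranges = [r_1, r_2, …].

beam 1: φ=-90°, α=285°
  direction (0.2588, -0.9659); cell (4,2); t to first gridline: x 2.2796, y 0.3727 (then +3.8637 / +1.0353)
    (4,1) via y @ 0.3727
    (4,0) via y @ 1.4080  # hit
  → r_1 = 1.4080
beam 2: φ=-45°, α=330°
  direction (0.8660, -0.5000); cell (4,2); t to first gridline: x 0.6813, y 0.7200 (then +1.1547 / +2.0000)
    (5,2) via x @ 0.6813
    (5,1) via y @ 0.7200
    (6,1) via x @ 1.8360
    (6,0) via y @ 2.7200  # hit
  → r_2 = 2.7200
beam 3: φ=0°, α=15°
  direction (0.9659, 0.2588); cell (4,2); t to first gridline: x 0.6108, y 2.4728 (then +1.0353 / +3.8637)
    (5,2) via x @ 0.6108
    (6,2) via x @ 1.6461
    (6,3) via y @ 2.4728
    (7,3) via x @ 2.6814
    (8,3) via x @ 3.7166  # hit
  → r_3 = 3.7166
beam 4: φ=45°, α=60°
  direction (0.5000, 0.8660); cell (4,2); t to first gridline: x 1.1800, y 0.7390 (then +2.0000 / +1.1547)
    (4,3) via y @ 0.7390
    (5,3) via x @ 1.1800
    (5,4) via y @ 1.8937
    (5,5) via y @ 3.0484
    (6,5) via x @ 3.1800
    (6,6) via y @ 4.2031  # hit
  → r_4 = 4.2031
beam 5: φ=90°, α=105°
  direction (-0.2588, 0.9659); cell (4,2); t to first gridline: x 1.5841, y 0.6626 (then +3.8637 / +1.0353)
    (4,3) via y @ 0.6626
    (3,3) via x @ 1.5841
    (3,4) via y @ 1.6979
    (3,5) via y @ 2.7331
    (3,6) via y @ 3.7684  # hit
  → r_5 = 3.7684

ranges = [1.4080, 2.7200, 3.7166, 4.2031, 3.7684]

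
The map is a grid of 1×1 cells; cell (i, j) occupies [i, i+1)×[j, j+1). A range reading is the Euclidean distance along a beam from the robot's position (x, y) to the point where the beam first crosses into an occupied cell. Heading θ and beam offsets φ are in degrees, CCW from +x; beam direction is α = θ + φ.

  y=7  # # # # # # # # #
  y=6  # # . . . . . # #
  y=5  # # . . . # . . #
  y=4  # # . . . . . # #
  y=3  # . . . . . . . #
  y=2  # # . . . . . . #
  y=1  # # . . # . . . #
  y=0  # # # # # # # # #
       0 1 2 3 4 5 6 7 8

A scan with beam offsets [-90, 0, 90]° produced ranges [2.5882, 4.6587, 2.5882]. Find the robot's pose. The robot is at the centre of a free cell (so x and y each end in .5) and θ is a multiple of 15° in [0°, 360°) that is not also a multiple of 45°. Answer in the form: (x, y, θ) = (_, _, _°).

Enumerate (i+0.5, j+0.5, θ) over the 33 free cells and 16 admissible headings. For each, cast all 3 beams and compare to the given ranges.
  (6.5, 5.5, 285°): beam 1 = 0.5176 ≠ 2.5882 ✗
  (7.5, 5.5, 255°): beam 1 = 1.5529 ≠ 2.5882 ✗
  (4.5, 6.5, 15°): beam 1 = 5.6940 ≠ 2.5882 ✗
  (4.5, 3.5, 60°): beam 1 = 4.0415 ≠ 2.5882 ✗
  (1.5, 3.5, 285°): beam 1 = 0.5176 ≠ 2.5882 ✗
  …
  (6.5, 3.5, 165°): r_1=2.5882, r_2=4.6587, r_3=2.5882 — all match ✓
No second candidate reproduces the full scan.

(x, y, θ) = (6.5, 3.5, 165°)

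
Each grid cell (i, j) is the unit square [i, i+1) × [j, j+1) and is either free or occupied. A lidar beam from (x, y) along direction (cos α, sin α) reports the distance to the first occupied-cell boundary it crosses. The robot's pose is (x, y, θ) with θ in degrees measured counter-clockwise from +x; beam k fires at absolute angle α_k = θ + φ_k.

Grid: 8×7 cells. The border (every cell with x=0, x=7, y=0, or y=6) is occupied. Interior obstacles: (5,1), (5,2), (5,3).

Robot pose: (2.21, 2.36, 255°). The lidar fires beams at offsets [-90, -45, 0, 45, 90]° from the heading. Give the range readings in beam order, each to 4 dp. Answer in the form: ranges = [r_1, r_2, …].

ranges = [1.2527, 1.3972, 1.4080, 1.5704, 2.8884]

beam 1: φ=-90°, α=165°
  direction (-0.9659, 0.2588); cell (2,2); t to first gridline: x 0.2174, y 2.4728 (then +1.0353 / +3.8637)
    (1,2) via x @ 0.2174
    (0,2) via x @ 1.2527  # hit
  → r_1 = 1.2527
beam 2: φ=-45°, α=210°
  direction (-0.8660, -0.5000); cell (2,2); t to first gridline: x 0.2425, y 0.7200 (then +1.1547 / +2.0000)
    (1,2) via x @ 0.2425
    (1,1) via y @ 0.7200
    (0,1) via x @ 1.3972  # hit
  → r_2 = 1.3972
beam 3: φ=0°, α=255°
  direction (-0.2588, -0.9659); cell (2,2); t to first gridline: x 0.8114, y 0.3727 (then +3.8637 / +1.0353)
    (2,1) via y @ 0.3727
    (1,1) via x @ 0.8114
    (1,0) via y @ 1.4080  # hit
  → r_3 = 1.4080
beam 4: φ=45°, α=300°
  direction (0.5000, -0.8660); cell (2,2); t to first gridline: x 1.5800, y 0.4157 (then +2.0000 / +1.1547)
    (2,1) via y @ 0.4157
    (2,0) via y @ 1.5704  # hit
  → r_4 = 1.5704
beam 5: φ=90°, α=345°
  direction (0.9659, -0.2588); cell (2,2); t to first gridline: x 0.8179, y 1.3909 (then +1.0353 / +3.8637)
    (3,2) via x @ 0.8179
    (3,1) via y @ 1.3909
    (4,1) via x @ 1.8531
    (5,1) via x @ 2.8884  # hit
  → r_5 = 2.8884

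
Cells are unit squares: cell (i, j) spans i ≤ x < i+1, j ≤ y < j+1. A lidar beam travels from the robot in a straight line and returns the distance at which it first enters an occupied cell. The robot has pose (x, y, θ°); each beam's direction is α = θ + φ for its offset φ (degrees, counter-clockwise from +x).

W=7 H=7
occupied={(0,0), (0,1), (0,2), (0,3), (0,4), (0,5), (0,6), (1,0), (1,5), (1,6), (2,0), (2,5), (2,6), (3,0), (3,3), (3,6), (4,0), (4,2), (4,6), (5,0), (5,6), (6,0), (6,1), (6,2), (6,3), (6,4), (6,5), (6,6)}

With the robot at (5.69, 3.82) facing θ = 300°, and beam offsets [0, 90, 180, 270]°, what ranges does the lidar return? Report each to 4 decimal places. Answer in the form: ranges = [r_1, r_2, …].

ranges = [0.6200, 0.3580, 2.5172, 1.6400]

beam 1: φ=0°, α=300°
  dir = (cos 300°, sin 300°) = (0.5000, -0.8660); from cell (5,3)
  next x-line at t=0.6200, next y-line at t=0.9469; Δt_x=2.0000, Δt_y=1.1547
    x: enter (6,3) at t=0.6200 ← occupied
  → r_1 = 0.6200
beam 2: φ=90°, α=30°
  dir = (cos 30°, sin 30°) = (0.8660, 0.5000); from cell (5,3)
  next x-line at t=0.3580, next y-line at t=0.3600; Δt_x=1.1547, Δt_y=2.0000
    x: enter (6,3) at t=0.3580 ← occupied
  → r_2 = 0.3580
beam 3: φ=180°, α=120°
  dir = (cos 120°, sin 120°) = (-0.5000, 0.8660); from cell (5,3)
  next x-line at t=1.3800, next y-line at t=0.2078; Δt_x=2.0000, Δt_y=1.1547
    y: enter (5,4) at t=0.2078
    y: enter (5,5) at t=1.3625
    x: enter (4,5) at t=1.3800
    y: enter (4,6) at t=2.5172 ← occupied
  → r_3 = 2.5172
beam 4: φ=270°, α=210°
  dir = (cos 210°, sin 210°) = (-0.8660, -0.5000); from cell (5,3)
  next x-line at t=0.7967, next y-line at t=1.6400; Δt_x=1.1547, Δt_y=2.0000
    x: enter (4,3) at t=0.7967
    y: enter (4,2) at t=1.6400 ← occupied
  → r_4 = 1.6400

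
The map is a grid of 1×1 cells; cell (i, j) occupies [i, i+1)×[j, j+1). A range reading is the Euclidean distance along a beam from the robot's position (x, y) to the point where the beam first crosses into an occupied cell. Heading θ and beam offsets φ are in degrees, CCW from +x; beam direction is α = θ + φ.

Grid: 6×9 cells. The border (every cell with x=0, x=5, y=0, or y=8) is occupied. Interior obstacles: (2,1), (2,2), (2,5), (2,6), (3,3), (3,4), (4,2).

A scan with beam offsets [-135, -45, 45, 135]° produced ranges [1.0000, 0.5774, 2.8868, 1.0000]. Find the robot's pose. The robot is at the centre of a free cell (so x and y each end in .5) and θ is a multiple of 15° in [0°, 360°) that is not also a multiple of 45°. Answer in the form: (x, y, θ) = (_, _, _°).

(x, y, θ) = (4.5, 5.5, 75°)

Enumerate (i+0.5, j+0.5, θ) over the 21 free cells and 16 admissible headings. For each, cast all 4 beams and compare to the given ranges.
  (1.5, 6.5, 60°): beam 1 = 3.6235 ≠ 1.0000 ✗
  (1.5, 5.5, 285°): beam 1 = 0.5774 ≠ 1.0000 ✗
  (4.5, 6.5, 120°): beam 1 = 0.5176 ≠ 1.0000 ✗
  …
  (4.5, 5.5, 75°): r_1=1.0000, r_2=0.5774, r_3=2.8868, r_4=1.0000 — all match ✓
Only this pose fits every beam.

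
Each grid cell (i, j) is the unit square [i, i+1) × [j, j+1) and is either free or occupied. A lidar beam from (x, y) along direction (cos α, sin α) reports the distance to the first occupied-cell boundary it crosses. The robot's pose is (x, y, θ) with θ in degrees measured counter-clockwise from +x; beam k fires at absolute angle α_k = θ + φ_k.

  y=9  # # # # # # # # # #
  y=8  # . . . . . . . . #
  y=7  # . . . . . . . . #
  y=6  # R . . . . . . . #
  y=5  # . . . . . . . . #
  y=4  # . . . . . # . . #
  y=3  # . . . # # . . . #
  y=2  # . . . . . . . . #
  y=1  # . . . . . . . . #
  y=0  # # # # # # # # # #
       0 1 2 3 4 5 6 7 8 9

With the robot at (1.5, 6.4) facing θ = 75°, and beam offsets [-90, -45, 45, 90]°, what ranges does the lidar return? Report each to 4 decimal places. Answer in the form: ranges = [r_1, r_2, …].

ranges = [5.4092, 5.2000, 1.0000, 0.5176]

beam 1: φ=-90°, α=345°
  d=(0.9659,-0.2588)  start (1,6)  tX=0.5176 tY=1.5455  stride 1/|dx|=1.0353 1/|dy|=3.8637
    cross x-line → (2,6), t=0.5176
    cross y-line → (2,5), t=1.5455
    cross x-line → (3,5), t=1.5529
    cross x-line → (4,5), t=2.5882
    cross x-line → (5,5), t=3.6235
    cross x-line → (6,5), t=4.6587
    cross y-line → (6,4), t=5.4092 (wall)
  → r_1 = 5.4092
beam 2: φ=-45°, α=30°
  d=(0.8660,0.5000)  start (1,6)  tX=0.5774 tY=1.2000  stride 1/|dx|=1.1547 1/|dy|=2.0000
    cross x-line → (2,6), t=0.5774
    cross y-line → (2,7), t=1.2000
    cross x-line → (3,7), t=1.7321
    cross x-line → (4,7), t=2.8868
    cross y-line → (4,8), t=3.2000
    cross x-line → (5,8), t=4.0415
    cross x-line → (6,8), t=5.1962
    cross y-line → (6,9), t=5.2000 (wall)
  → r_2 = 5.2000
beam 3: φ=45°, α=120°
  d=(-0.5000,0.8660)  start (1,6)  tX=1.0000 tY=0.6928  stride 1/|dx|=2.0000 1/|dy|=1.1547
    cross y-line → (1,7), t=0.6928
    cross x-line → (0,7), t=1.0000 (wall)
  → r_3 = 1.0000
beam 4: φ=90°, α=165°
  d=(-0.9659,0.2588)  start (1,6)  tX=0.5176 tY=2.3182  stride 1/|dx|=1.0353 1/|dy|=3.8637
    cross x-line → (0,6), t=0.5176 (wall)
  → r_4 = 0.5176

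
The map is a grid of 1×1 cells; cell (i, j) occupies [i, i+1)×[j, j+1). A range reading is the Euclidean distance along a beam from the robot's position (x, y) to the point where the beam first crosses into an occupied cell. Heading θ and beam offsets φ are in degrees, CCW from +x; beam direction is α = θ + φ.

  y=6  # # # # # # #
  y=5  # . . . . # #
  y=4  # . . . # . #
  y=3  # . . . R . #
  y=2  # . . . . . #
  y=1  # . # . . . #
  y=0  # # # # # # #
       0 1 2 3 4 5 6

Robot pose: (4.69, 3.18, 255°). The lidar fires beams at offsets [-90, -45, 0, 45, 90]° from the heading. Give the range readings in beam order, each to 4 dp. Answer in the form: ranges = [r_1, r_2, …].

beam 1: φ=-90°, α=165°
  dir = (cos 165°, sin 165°) = (-0.9659, 0.2588); from cell (4,3)
  next x-line at t=0.7143, next y-line at t=3.1682; Δt_x=1.0353, Δt_y=3.8637
    x: enter (3,3) at t=0.7143
    x: enter (2,3) at t=1.7496
    x: enter (1,3) at t=2.7849
    y: enter (1,4) at t=3.1682
    x: enter (0,4) at t=3.8202 ← occupied
  → r_1 = 3.8202
beam 2: φ=-45°, α=210°
  dir = (cos 210°, sin 210°) = (-0.8660, -0.5000); from cell (4,3)
  next x-line at t=0.7967, next y-line at t=0.3600; Δt_x=1.1547, Δt_y=2.0000
    y: enter (4,2) at t=0.3600
    x: enter (3,2) at t=0.7967
    x: enter (2,2) at t=1.9514
    y: enter (2,1) at t=2.3600 ← occupied
  → r_2 = 2.3600
beam 3: φ=0°, α=255°
  dir = (cos 255°, sin 255°) = (-0.2588, -0.9659); from cell (4,3)
  next x-line at t=2.6660, next y-line at t=0.1863; Δt_x=3.8637, Δt_y=1.0353
    y: enter (4,2) at t=0.1863
    y: enter (4,1) at t=1.2216
    y: enter (4,0) at t=2.2569 ← occupied
  → r_3 = 2.2569
beam 4: φ=45°, α=300°
  dir = (cos 300°, sin 300°) = (0.5000, -0.8660); from cell (4,3)
  next x-line at t=0.6200, next y-line at t=0.2078; Δt_x=2.0000, Δt_y=1.1547
    y: enter (4,2) at t=0.2078
    x: enter (5,2) at t=0.6200
    y: enter (5,1) at t=1.3625
    y: enter (5,0) at t=2.5172 ← occupied
  → r_4 = 2.5172
beam 5: φ=90°, α=345°
  dir = (cos 345°, sin 345°) = (0.9659, -0.2588); from cell (4,3)
  next x-line at t=0.3209, next y-line at t=0.6955; Δt_x=1.0353, Δt_y=3.8637
    x: enter (5,3) at t=0.3209
    y: enter (5,2) at t=0.6955
    x: enter (6,2) at t=1.3562 ← occupied
  → r_5 = 1.3562

ranges = [3.8202, 2.3600, 2.2569, 2.5172, 1.3562]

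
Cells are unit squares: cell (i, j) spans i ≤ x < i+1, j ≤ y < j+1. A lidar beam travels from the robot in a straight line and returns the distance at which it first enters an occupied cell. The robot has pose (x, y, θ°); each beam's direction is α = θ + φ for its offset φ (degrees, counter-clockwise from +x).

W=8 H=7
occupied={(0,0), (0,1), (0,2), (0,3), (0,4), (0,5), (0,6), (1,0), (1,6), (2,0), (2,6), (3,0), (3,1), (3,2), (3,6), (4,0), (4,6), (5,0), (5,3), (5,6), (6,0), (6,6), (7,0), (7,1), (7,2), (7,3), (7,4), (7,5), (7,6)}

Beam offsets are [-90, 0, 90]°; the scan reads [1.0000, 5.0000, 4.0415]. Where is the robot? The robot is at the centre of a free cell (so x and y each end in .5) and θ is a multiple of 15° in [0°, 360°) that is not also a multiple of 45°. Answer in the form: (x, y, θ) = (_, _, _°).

Enumerate (i+0.5, j+0.5, θ) over the 27 free cells and 16 admissible headings. For each, cast all 3 beams and compare to the given ranges.
  (4.5, 5.5, 210°): beam 1 = 0.5774 ≠ 1.0000 ✗
  (1.5, 5.5, 120°): beam 2 = 0.5774 ≠ 5.0000 ✗
  (1.5, 5.5, 195°): beam 1 = 0.5176 ≠ 1.0000 ✗
  …
  (3.5, 5.5, 240°): r_1=1.0000, r_2=5.0000, r_3=4.0415 — all match ✓
Unique over the lattice → pose = (3.5, 5.5, 240°).

(x, y, θ) = (3.5, 5.5, 240°)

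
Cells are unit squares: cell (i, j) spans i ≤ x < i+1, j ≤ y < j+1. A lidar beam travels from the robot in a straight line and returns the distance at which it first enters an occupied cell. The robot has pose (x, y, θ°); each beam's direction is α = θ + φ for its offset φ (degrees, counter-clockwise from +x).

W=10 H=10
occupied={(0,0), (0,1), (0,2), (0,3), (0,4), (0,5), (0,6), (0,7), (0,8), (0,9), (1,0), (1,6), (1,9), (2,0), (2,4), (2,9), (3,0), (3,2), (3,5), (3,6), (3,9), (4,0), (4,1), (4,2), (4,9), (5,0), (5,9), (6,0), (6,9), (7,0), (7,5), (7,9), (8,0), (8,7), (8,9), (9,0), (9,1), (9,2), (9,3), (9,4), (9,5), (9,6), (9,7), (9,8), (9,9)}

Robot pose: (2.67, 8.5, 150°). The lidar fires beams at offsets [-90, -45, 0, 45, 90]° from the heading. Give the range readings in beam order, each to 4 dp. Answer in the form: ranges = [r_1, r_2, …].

beam 1: φ=-90°, α=60°
  direction (0.5000, 0.8660); cell (2,8); t to first gridline: x 0.6600, y 0.5774 (then +2.0000 / +1.1547)
    (2,9) via y @ 0.5774  # hit
  → r_1 = 0.5774
beam 2: φ=-45°, α=105°
  direction (-0.2588, 0.9659); cell (2,8); t to first gridline: x 2.5887, y 0.5176 (then +3.8637 / +1.0353)
    (2,9) via y @ 0.5176  # hit
  → r_2 = 0.5176
beam 3: φ=0°, α=150°
  direction (-0.8660, 0.5000); cell (2,8); t to first gridline: x 0.7736, y 1.0000 (then +1.1547 / +2.0000)
    (1,8) via x @ 0.7736
    (1,9) via y @ 1.0000  # hit
  → r_3 = 1.0000
beam 4: φ=45°, α=195°
  direction (-0.9659, -0.2588); cell (2,8); t to first gridline: x 0.6936, y 1.9319 (then +1.0353 / +3.8637)
    (1,8) via x @ 0.6936
    (0,8) via x @ 1.7289  # hit
  → r_4 = 1.7289
beam 5: φ=90°, α=240°
  direction (-0.5000, -0.8660); cell (2,8); t to first gridline: x 1.3400, y 0.5774 (then +2.0000 / +1.1547)
    (2,7) via y @ 0.5774
    (1,7) via x @ 1.3400
    (1,6) via y @ 1.7321  # hit
  → r_5 = 1.7321

ranges = [0.5774, 0.5176, 1.0000, 1.7289, 1.7321]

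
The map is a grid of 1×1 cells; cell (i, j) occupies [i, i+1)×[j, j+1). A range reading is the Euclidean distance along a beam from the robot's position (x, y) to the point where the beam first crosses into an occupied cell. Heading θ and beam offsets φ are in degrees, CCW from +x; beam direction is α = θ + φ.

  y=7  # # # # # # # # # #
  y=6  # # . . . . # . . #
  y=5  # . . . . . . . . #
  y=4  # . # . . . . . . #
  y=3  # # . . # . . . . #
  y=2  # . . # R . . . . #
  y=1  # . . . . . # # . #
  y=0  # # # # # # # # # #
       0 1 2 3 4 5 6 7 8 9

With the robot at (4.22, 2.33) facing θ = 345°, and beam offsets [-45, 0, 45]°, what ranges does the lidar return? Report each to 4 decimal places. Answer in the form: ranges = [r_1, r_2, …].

beam 1: φ=-45°, α=300°
  cosα=0.5000 sinα=-0.8660 | (4,2) | tMaxX 1.5600 tMaxY 0.3811 | tΔX 2.0000 tΔY 1.1547
    t=0.3811 [y] (4,1)
    t=1.5358 [y] (4,0) — stop
  → r_1 = 1.5358
beam 2: φ=0°, α=345°
  cosα=0.9659 sinα=-0.2588 | (4,2) | tMaxX 0.8075 tMaxY 1.2750 | tΔX 1.0353 tΔY 3.8637
    t=0.8075 [x] (5,2)
    t=1.2750 [y] (5,1)
    t=1.8428 [x] (6,1) — stop
  → r_2 = 1.8428
beam 3: φ=45°, α=30°
  cosα=0.8660 sinα=0.5000 | (4,2) | tMaxX 0.9007 tMaxY 1.3400 | tΔX 1.1547 tΔY 2.0000
    t=0.9007 [x] (5,2)
    t=1.3400 [y] (5,3)
    t=2.0554 [x] (6,3)
    t=3.2101 [x] (7,3)
    t=3.3400 [y] (7,4)
    t=4.3648 [x] (8,4)
    t=5.3400 [y] (8,5)
    t=5.5195 [x] (9,5) — stop
  → r_3 = 5.5195

ranges = [1.5358, 1.8428, 5.5195]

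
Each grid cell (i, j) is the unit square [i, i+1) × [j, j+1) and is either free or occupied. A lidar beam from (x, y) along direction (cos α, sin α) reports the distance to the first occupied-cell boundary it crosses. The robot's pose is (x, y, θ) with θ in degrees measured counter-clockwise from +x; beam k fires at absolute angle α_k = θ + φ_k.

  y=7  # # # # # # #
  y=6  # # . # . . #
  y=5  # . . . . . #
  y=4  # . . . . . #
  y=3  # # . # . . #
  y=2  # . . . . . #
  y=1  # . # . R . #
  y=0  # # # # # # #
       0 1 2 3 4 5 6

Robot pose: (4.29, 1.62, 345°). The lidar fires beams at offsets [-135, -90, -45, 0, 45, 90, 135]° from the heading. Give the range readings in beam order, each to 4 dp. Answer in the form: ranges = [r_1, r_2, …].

beam 1: φ=-135°, α=210°
  d=(-0.8660,-0.5000)  start (4,1)  tX=0.3349 tY=1.2400  stride 1/|dx|=1.1547 1/|dy|=2.0000
    cross x-line → (3,1), t=0.3349
    cross y-line → (3,0), t=1.2400 (wall)
  → r_1 = 1.2400
beam 2: φ=-90°, α=255°
  d=(-0.2588,-0.9659)  start (4,1)  tX=1.1205 tY=0.6419  stride 1/|dx|=3.8637 1/|dy|=1.0353
    cross y-line → (4,0), t=0.6419 (wall)
  → r_2 = 0.6419
beam 3: φ=-45°, α=300°
  d=(0.5000,-0.8660)  start (4,1)  tX=1.4200 tY=0.7159  stride 1/|dx|=2.0000 1/|dy|=1.1547
    cross y-line → (4,0), t=0.7159 (wall)
  → r_3 = 0.7159
beam 4: φ=0°, α=345°
  d=(0.9659,-0.2588)  start (4,1)  tX=0.7350 tY=2.3955  stride 1/|dx|=1.0353 1/|dy|=3.8637
    cross x-line → (5,1), t=0.7350
    cross x-line → (6,1), t=1.7703 (wall)
  → r_4 = 1.7703
beam 5: φ=45°, α=30°
  d=(0.8660,0.5000)  start (4,1)  tX=0.8198 tY=0.7600  stride 1/|dx|=1.1547 1/|dy|=2.0000
    cross y-line → (4,2), t=0.7600
    cross x-line → (5,2), t=0.8198
    cross x-line → (6,2), t=1.9745 (wall)
  → r_5 = 1.9745
beam 6: φ=90°, α=75°
  d=(0.2588,0.9659)  start (4,1)  tX=2.7432 tY=0.3934  stride 1/|dx|=3.8637 1/|dy|=1.0353
    cross y-line → (4,2), t=0.3934
    cross y-line → (4,3), t=1.4287
    cross y-line → (4,4), t=2.4640
    cross x-line → (5,4), t=2.7432
    cross y-line → (5,5), t=3.4992
    cross y-line → (5,6), t=4.5345
    cross y-line → (5,7), t=5.5698 (wall)
  → r_6 = 5.5698
beam 7: φ=135°, α=120°
  d=(-0.5000,0.8660)  start (4,1)  tX=0.5800 tY=0.4388  stride 1/|dx|=2.0000 1/|dy|=1.1547
    cross y-line → (4,2), t=0.4388
    cross x-line → (3,2), t=0.5800
    cross y-line → (3,3), t=1.5935 (wall)
  → r_7 = 1.5935

ranges = [1.2400, 0.6419, 0.7159, 1.7703, 1.9745, 5.5698, 1.5935]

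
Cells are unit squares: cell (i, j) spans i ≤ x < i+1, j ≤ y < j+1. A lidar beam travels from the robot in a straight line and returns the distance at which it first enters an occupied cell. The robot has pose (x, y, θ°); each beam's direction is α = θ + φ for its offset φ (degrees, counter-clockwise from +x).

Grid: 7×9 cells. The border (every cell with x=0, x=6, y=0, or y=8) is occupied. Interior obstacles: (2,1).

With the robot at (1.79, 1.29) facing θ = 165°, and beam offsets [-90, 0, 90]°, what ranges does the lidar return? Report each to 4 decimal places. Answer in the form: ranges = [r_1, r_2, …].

beam 1: φ=-90°, α=75°
  dir = (cos 75°, sin 75°) = (0.2588, 0.9659); from cell (1,1)
  next x-line at t=0.8114, next y-line at t=0.7350; Δt_x=3.8637, Δt_y=1.0353
    y: enter (1,2) at t=0.7350
    x: enter (2,2) at t=0.8114
    y: enter (2,3) at t=1.7703
    y: enter (2,4) at t=2.8056
    y: enter (2,5) at t=3.8409
    x: enter (3,5) at t=4.6751
    y: enter (3,6) at t=4.8762
    y: enter (3,7) at t=5.9114
    y: enter (3,8) at t=6.9467 ← occupied
  → r_1 = 6.9467
beam 2: φ=0°, α=165°
  dir = (cos 165°, sin 165°) = (-0.9659, 0.2588); from cell (1,1)
  next x-line at t=0.8179, next y-line at t=2.7432; Δt_x=1.0353, Δt_y=3.8637
    x: enter (0,1) at t=0.8179 ← occupied
  → r_2 = 0.8179
beam 3: φ=90°, α=255°
  dir = (cos 255°, sin 255°) = (-0.2588, -0.9659); from cell (1,1)
  next x-line at t=3.0523, next y-line at t=0.3002; Δt_x=3.8637, Δt_y=1.0353
    y: enter (1,0) at t=0.3002 ← occupied
  → r_3 = 0.3002

ranges = [6.9467, 0.8179, 0.3002]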